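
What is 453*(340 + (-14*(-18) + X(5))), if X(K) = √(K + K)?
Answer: 268176 + 453*√10 ≈ 2.6961e+5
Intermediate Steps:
X(K) = √2*√K (X(K) = √(2*K) = √2*√K)
453*(340 + (-14*(-18) + X(5))) = 453*(340 + (-14*(-18) + √2*√5)) = 453*(340 + (252 + √10)) = 453*(592 + √10) = 268176 + 453*√10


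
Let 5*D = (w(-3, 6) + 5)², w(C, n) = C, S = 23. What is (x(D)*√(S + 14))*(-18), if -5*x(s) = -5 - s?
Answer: -522*√37/25 ≈ -127.01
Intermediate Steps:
D = ⅘ (D = (-3 + 5)²/5 = (⅕)*2² = (⅕)*4 = ⅘ ≈ 0.80000)
x(s) = 1 + s/5 (x(s) = -(-5 - s)/5 = 1 + s/5)
(x(D)*√(S + 14))*(-18) = ((1 + (⅕)*(⅘))*√(23 + 14))*(-18) = ((1 + 4/25)*√37)*(-18) = (29*√37/25)*(-18) = -522*√37/25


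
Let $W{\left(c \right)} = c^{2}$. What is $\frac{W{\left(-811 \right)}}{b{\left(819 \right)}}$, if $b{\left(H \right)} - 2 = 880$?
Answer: $\frac{657721}{882} \approx 745.72$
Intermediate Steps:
$b{\left(H \right)} = 882$ ($b{\left(H \right)} = 2 + 880 = 882$)
$\frac{W{\left(-811 \right)}}{b{\left(819 \right)}} = \frac{\left(-811\right)^{2}}{882} = 657721 \cdot \frac{1}{882} = \frac{657721}{882}$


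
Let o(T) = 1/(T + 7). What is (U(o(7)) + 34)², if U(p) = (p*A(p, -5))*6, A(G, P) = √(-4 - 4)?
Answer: 56572/49 + 408*I*√2/7 ≈ 1154.5 + 82.428*I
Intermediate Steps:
A(G, P) = 2*I*√2 (A(G, P) = √(-8) = 2*I*√2)
o(T) = 1/(7 + T)
U(p) = 12*I*p*√2 (U(p) = (p*(2*I*√2))*6 = (2*I*p*√2)*6 = 12*I*p*√2)
(U(o(7)) + 34)² = (12*I*√2/(7 + 7) + 34)² = (12*I*√2/14 + 34)² = (12*I*(1/14)*√2 + 34)² = (6*I*√2/7 + 34)² = (34 + 6*I*√2/7)²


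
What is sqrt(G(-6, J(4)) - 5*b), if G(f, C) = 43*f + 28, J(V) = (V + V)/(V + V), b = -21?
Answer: 5*I*sqrt(5) ≈ 11.18*I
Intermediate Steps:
J(V) = 1 (J(V) = (2*V)/((2*V)) = (2*V)*(1/(2*V)) = 1)
G(f, C) = 28 + 43*f
sqrt(G(-6, J(4)) - 5*b) = sqrt((28 + 43*(-6)) - 5*(-21)) = sqrt((28 - 258) - 1*(-105)) = sqrt(-230 + 105) = sqrt(-125) = 5*I*sqrt(5)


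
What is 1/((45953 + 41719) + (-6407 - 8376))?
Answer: 1/72889 ≈ 1.3719e-5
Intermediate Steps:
1/((45953 + 41719) + (-6407 - 8376)) = 1/(87672 - 14783) = 1/72889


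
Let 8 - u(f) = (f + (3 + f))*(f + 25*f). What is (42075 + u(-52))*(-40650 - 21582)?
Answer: 5878994808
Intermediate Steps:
u(f) = 8 - 26*f*(3 + 2*f) (u(f) = 8 - (f + (3 + f))*(f + 25*f) = 8 - (3 + 2*f)*26*f = 8 - 26*f*(3 + 2*f))
(42075 + u(-52))*(-40650 - 21582) = (42075 + (8 - 78*(-52) - 52*(-52)²))*(-40650 - 21582) = (42075 + (8 + 4056 - 52*2704))*(-62232) = (42075 + (8 + 4056 - 140608))*(-62232) = (42075 - 136544)*(-62232) = -94469*(-62232) = 5878994808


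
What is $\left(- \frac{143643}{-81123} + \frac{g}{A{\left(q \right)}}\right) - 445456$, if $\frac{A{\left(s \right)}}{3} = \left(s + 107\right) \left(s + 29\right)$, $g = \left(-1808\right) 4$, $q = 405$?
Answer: $- \frac{17923745825239}{40237008} \approx -4.4545 \cdot 10^{5}$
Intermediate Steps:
$g = -7232$
$A{\left(s \right)} = 3 \left(29 + s\right) \left(107 + s\right)$ ($A{\left(s \right)} = 3 \left(s + 107\right) \left(s + 29\right) = 3 \left(107 + s\right) \left(29 + s\right) = 3 \left(29 + s\right) \left(107 + s\right)$)
$\left(- \frac{143643}{-81123} + \frac{g}{A{\left(q \right)}}\right) - 445456 = \left(- \frac{143643}{-81123} - \frac{7232}{9309 + 3 \cdot 405^{2} + 408 \cdot 405}\right) - 445456 = \left(\left(-143643\right) \left(- \frac{1}{81123}\right) - \frac{7232}{9309 + 3 \cdot 164025 + 165240}\right) - 445456 = \left(\frac{47881}{27041} - \frac{7232}{9309 + 492075 + 165240}\right) - 445456 = \left(\frac{47881}{27041} - \frac{7232}{666624}\right) - 445456 = \left(\frac{47881}{27041} - \frac{113}{10416}\right) - 445456 = \frac{70810409}{40237008} - 445456 = - \frac{17923745825239}{40237008}$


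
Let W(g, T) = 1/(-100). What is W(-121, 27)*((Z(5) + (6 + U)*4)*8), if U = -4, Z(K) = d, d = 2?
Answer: -⅘ ≈ -0.80000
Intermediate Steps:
W(g, T) = -1/100
Z(K) = 2
W(-121, 27)*((Z(5) + (6 + U)*4)*8) = -(2 + (6 - 4)*4)*8/100 = -(2 + 2*4)*8/100 = -(2 + 8)*8/100 = -8/10 = -1/100*80 = -⅘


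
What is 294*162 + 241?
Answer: 47869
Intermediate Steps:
294*162 + 241 = 47628 + 241 = 47869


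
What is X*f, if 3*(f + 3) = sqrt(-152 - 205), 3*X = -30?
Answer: 30 - 10*I*sqrt(357)/3 ≈ 30.0 - 62.982*I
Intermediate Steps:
X = -10 (X = (1/3)*(-30) = -10)
f = -3 + I*sqrt(357)/3 (f = -3 + sqrt(-152 - 205)/3 = -3 + sqrt(-357)/3 = -3 + (I*sqrt(357))/3 = -3 + I*sqrt(357)/3 ≈ -3.0 + 6.2981*I)
X*f = -10*(-3 + I*sqrt(357)/3) = 30 - 10*I*sqrt(357)/3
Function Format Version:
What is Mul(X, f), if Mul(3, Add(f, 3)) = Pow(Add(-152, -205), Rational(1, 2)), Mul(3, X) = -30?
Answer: Add(30, Mul(Rational(-10, 3), I, Pow(357, Rational(1, 2)))) ≈ Add(30.000, Mul(-62.982, I))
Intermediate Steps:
X = -10 (X = Mul(Rational(1, 3), -30) = -10)
f = Add(-3, Mul(Rational(1, 3), I, Pow(357, Rational(1, 2)))) (f = Add(-3, Mul(Rational(1, 3), Pow(Add(-152, -205), Rational(1, 2)))) = Add(-3, Mul(Rational(1, 3), Pow(-357, Rational(1, 2)))) = Add(-3, Mul(Rational(1, 3), Mul(I, Pow(357, Rational(1, 2))))) = Add(-3, Mul(Rational(1, 3), I, Pow(357, Rational(1, 2)))) ≈ Add(-3.0000, Mul(6.2981, I)))
Mul(X, f) = Mul(-10, Add(-3, Mul(Rational(1, 3), I, Pow(357, Rational(1, 2))))) = Add(30, Mul(Rational(-10, 3), I, Pow(357, Rational(1, 2))))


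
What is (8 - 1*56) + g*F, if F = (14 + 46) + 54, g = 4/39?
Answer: -472/13 ≈ -36.308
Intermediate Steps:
g = 4/39 (g = 4*(1/39) = 4/39 ≈ 0.10256)
F = 114 (F = 60 + 54 = 114)
(8 - 1*56) + g*F = (8 - 1*56) + (4/39)*114 = (8 - 56) + 152/13 = -48 + 152/13 = -472/13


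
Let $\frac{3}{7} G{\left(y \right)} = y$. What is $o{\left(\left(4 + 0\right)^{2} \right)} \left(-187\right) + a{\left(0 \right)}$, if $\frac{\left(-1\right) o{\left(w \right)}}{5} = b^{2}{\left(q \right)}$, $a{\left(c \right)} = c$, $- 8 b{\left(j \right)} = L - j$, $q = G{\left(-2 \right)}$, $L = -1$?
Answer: $\frac{113135}{576} \approx 196.42$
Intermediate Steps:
$G{\left(y \right)} = \frac{7 y}{3}$
$q = - \frac{14}{3}$ ($q = \frac{7}{3} \left(-2\right) = - \frac{14}{3} \approx -4.6667$)
$b{\left(j \right)} = \frac{1}{8} + \frac{j}{8}$ ($b{\left(j \right)} = - \frac{-1 - j}{8} = \frac{1}{8} + \frac{j}{8}$)
$o{\left(w \right)} = - \frac{605}{576}$ ($o{\left(w \right)} = - 5 \left(\frac{1}{8} + \frac{1}{8} \left(- \frac{14}{3}\right)\right)^{2} = - 5 \left(\frac{1}{8} - \frac{7}{12}\right)^{2} = - 5 \left(- \frac{11}{24}\right)^{2} = \left(-5\right) \frac{121}{576} = - \frac{605}{576}$)
$o{\left(\left(4 + 0\right)^{2} \right)} \left(-187\right) + a{\left(0 \right)} = \left(- \frac{605}{576}\right) \left(-187\right) + 0 = \frac{113135}{576} + 0 = \frac{113135}{576}$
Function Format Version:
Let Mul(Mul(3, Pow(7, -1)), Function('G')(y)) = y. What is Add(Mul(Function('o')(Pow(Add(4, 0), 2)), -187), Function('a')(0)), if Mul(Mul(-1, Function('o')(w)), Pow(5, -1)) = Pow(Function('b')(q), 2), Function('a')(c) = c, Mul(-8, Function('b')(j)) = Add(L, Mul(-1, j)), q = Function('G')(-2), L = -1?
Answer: Rational(113135, 576) ≈ 196.42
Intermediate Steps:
Function('G')(y) = Mul(Rational(7, 3), y)
q = Rational(-14, 3) (q = Mul(Rational(7, 3), -2) = Rational(-14, 3) ≈ -4.6667)
Function('b')(j) = Add(Rational(1, 8), Mul(Rational(1, 8), j)) (Function('b')(j) = Mul(Rational(-1, 8), Add(-1, Mul(-1, j))) = Add(Rational(1, 8), Mul(Rational(1, 8), j)))
Function('o')(w) = Rational(-605, 576) (Function('o')(w) = Mul(-5, Pow(Add(Rational(1, 8), Mul(Rational(1, 8), Rational(-14, 3))), 2)) = Mul(-5, Pow(Add(Rational(1, 8), Rational(-7, 12)), 2)) = Mul(-5, Pow(Rational(-11, 24), 2)) = Mul(-5, Rational(121, 576)) = Rational(-605, 576))
Add(Mul(Function('o')(Pow(Add(4, 0), 2)), -187), Function('a')(0)) = Add(Mul(Rational(-605, 576), -187), 0) = Add(Rational(113135, 576), 0) = Rational(113135, 576)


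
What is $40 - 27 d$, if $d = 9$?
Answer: $-203$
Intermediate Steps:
$40 - 27 d = 40 - 243 = -203$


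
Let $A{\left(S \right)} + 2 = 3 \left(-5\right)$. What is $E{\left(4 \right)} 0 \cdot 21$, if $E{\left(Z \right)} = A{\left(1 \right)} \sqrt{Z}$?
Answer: $0$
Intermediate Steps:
$A{\left(S \right)} = -17$ ($A{\left(S \right)} = -2 + 3 \left(-5\right) = -2 - 15 = -17$)
$E{\left(Z \right)} = - 17 \sqrt{Z}$
$E{\left(4 \right)} 0 \cdot 21 = - 17 \sqrt{4} \cdot 0 \cdot 21 = \left(-17\right) 2 \cdot 0 \cdot 21 = \left(-34\right) 0 \cdot 21 = 0 \cdot 21 = 0$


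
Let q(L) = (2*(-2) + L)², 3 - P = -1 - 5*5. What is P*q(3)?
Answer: 29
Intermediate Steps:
P = 29 (P = 3 - (-1 - 5*5) = 3 - (-1 - 25) = 3 - 1*(-26) = 3 + 26 = 29)
q(L) = (-4 + L)²
P*q(3) = 29*(-4 + 3)² = 29*(-1)² = 29*1 = 29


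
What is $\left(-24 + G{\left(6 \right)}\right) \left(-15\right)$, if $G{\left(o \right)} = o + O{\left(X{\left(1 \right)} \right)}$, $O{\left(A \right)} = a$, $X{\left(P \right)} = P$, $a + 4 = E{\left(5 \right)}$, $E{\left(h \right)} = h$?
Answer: $255$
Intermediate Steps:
$a = 1$ ($a = -4 + 5 = 1$)
$O{\left(A \right)} = 1$
$G{\left(o \right)} = 1 + o$ ($G{\left(o \right)} = o + 1 = 1 + o$)
$\left(-24 + G{\left(6 \right)}\right) \left(-15\right) = \left(-24 + \left(1 + 6\right)\right) \left(-15\right) = \left(-24 + 7\right) \left(-15\right) = \left(-17\right) \left(-15\right) = 255$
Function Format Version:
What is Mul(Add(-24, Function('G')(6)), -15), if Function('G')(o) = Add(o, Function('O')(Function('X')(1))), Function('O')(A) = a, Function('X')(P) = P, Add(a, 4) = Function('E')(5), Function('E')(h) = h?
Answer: 255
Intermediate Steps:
a = 1 (a = Add(-4, 5) = 1)
Function('O')(A) = 1
Function('G')(o) = Add(1, o) (Function('G')(o) = Add(o, 1) = Add(1, o))
Mul(Add(-24, Function('G')(6)), -15) = Mul(Add(-24, Add(1, 6)), -15) = Mul(Add(-24, 7), -15) = Mul(-17, -15) = 255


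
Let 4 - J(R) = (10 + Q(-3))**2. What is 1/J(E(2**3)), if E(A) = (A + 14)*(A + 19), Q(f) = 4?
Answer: -1/192 ≈ -0.0052083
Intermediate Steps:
E(A) = (14 + A)*(19 + A)
J(R) = -192 (J(R) = 4 - (10 + 4)**2 = 4 - 1*14**2 = 4 - 1*196 = 4 - 196 = -192)
1/J(E(2**3)) = 1/(-192) = -1/192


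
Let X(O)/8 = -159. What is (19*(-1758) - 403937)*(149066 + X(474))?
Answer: -64636080166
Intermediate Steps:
X(O) = -1272 (X(O) = 8*(-159) = -1272)
(19*(-1758) - 403937)*(149066 + X(474)) = (19*(-1758) - 403937)*(149066 - 1272) = (-33402 - 403937)*147794 = -437339*147794 = -64636080166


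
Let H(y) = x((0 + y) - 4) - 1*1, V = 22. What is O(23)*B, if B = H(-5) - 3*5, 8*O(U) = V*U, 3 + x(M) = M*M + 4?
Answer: 8349/2 ≈ 4174.5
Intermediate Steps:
x(M) = 1 + M**2 (x(M) = -3 + (M*M + 4) = -3 + (M**2 + 4) = -3 + (4 + M**2) = 1 + M**2)
O(U) = 11*U/4 (O(U) = (22*U)/8 = 11*U/4)
H(y) = (-4 + y)**2 (H(y) = (1 + ((0 + y) - 4)**2) - 1*1 = (1 + (y - 4)**2) - 1 = (1 + (-4 + y)**2) - 1 = (-4 + y)**2)
B = 66 (B = (-4 - 5)**2 - 3*5 = (-9)**2 - 15 = 81 - 15 = 66)
O(23)*B = ((11/4)*23)*66 = (253/4)*66 = 8349/2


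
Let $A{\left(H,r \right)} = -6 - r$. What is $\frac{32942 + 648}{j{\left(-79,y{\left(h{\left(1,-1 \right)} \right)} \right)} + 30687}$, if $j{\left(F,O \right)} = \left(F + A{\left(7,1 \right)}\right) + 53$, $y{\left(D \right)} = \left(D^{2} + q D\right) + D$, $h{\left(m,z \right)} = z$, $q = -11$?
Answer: $\frac{16795}{15327} \approx 1.0958$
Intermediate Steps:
$y{\left(D \right)} = D^{2} - 10 D$ ($y{\left(D \right)} = \left(D^{2} - 11 D\right) + D = D^{2} - 10 D$)
$j{\left(F,O \right)} = 46 + F$ ($j{\left(F,O \right)} = \left(F - 7\right) + 53 = \left(-7 + F\right) + 53 = 46 + F$)
$\frac{32942 + 648}{j{\left(-79,y{\left(h{\left(1,-1 \right)} \right)} \right)} + 30687} = \frac{32942 + 648}{\left(46 - 79\right) + 30687} = \frac{33590}{-33 + 30687} = \frac{33590}{30654} = 33590 \cdot \frac{1}{30654} = \frac{16795}{15327}$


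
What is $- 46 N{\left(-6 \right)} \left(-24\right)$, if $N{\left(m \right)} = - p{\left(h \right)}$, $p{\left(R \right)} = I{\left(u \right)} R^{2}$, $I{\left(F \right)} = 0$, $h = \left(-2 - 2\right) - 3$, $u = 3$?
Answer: $0$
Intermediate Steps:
$h = -7$ ($h = -4 - 3 = -7$)
$p{\left(R \right)} = 0$ ($p{\left(R \right)} = 0 R^{2} = 0$)
$N{\left(m \right)} = 0$ ($N{\left(m \right)} = \left(-1\right) 0 = 0$)
$- 46 N{\left(-6 \right)} \left(-24\right) = \left(-46\right) 0 \left(-24\right) = 0 \left(-24\right) = 0$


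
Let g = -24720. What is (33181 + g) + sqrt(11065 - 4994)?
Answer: 8461 + sqrt(6071) ≈ 8538.9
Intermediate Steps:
(33181 + g) + sqrt(11065 - 4994) = (33181 - 24720) + sqrt(11065 - 4994) = 8461 + sqrt(6071)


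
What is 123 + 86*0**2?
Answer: 123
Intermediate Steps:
123 + 86*0**2 = 123 + 86*0 = 123 + 0 = 123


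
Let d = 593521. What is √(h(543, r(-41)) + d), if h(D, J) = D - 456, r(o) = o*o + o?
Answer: 2*√148402 ≈ 770.46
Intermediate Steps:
r(o) = o + o² (r(o) = o² + o = o + o²)
h(D, J) = -456 + D
√(h(543, r(-41)) + d) = √((-456 + 543) + 593521) = √(87 + 593521) = √593608 = 2*√148402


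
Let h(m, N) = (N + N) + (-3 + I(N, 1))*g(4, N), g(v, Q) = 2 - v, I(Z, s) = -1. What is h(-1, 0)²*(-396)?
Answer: -25344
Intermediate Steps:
h(m, N) = 8 + 2*N (h(m, N) = (N + N) + (-3 - 1)*(2 - 1*4) = 2*N - 4*(2 - 4) = 2*N - 4*(-2) = 2*N + 8 = 8 + 2*N)
h(-1, 0)²*(-396) = (8 + 2*0)²*(-396) = (8 + 0)²*(-396) = 8²*(-396) = 64*(-396) = -25344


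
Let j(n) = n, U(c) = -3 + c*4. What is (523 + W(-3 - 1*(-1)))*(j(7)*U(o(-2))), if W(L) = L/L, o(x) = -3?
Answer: -55020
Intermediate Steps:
U(c) = -3 + 4*c
W(L) = 1
(523 + W(-3 - 1*(-1)))*(j(7)*U(o(-2))) = (523 + 1)*(7*(-3 + 4*(-3))) = 524*(7*(-3 - 12)) = 524*(7*(-15)) = 524*(-105) = -55020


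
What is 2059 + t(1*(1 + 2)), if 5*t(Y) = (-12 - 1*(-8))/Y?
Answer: 30881/15 ≈ 2058.7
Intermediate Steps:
t(Y) = -4/(5*Y) (t(Y) = ((-12 - 1*(-8))/Y)/5 = ((-12 + 8)/Y)/5 = (-4/Y)/5 = -4/(5*Y))
2059 + t(1*(1 + 2)) = 2059 - 4/(5*(1 + 2)) = 2059 - 4/(5*(1*3)) = 2059 - ⅘/3 = 2059 - ⅘*⅓ = 2059 - 4/15 = 30881/15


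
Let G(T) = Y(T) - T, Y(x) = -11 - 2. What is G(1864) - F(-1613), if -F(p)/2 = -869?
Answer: -3615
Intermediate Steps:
Y(x) = -13
F(p) = 1738 (F(p) = -2*(-869) = 1738)
G(T) = -13 - T
G(1864) - F(-1613) = (-13 - 1*1864) - 1*1738 = (-13 - 1864) - 1738 = -1877 - 1738 = -3615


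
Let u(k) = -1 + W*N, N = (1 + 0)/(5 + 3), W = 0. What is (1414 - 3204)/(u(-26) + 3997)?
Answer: -895/1998 ≈ -0.44795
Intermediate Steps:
N = ⅛ (N = 1/8 = 1*(⅛) = ⅛ ≈ 0.12500)
u(k) = -1 (u(k) = -1 + 0*(⅛) = -1 + 0 = -1)
(1414 - 3204)/(u(-26) + 3997) = (1414 - 3204)/(-1 + 3997) = -1790/3996 = -1790*1/3996 = -895/1998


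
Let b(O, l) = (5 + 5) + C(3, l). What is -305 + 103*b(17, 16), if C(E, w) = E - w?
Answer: -614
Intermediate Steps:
b(O, l) = 13 - l (b(O, l) = (5 + 5) + (3 - l) = 10 + (3 - l) = 13 - l)
-305 + 103*b(17, 16) = -305 + 103*(13 - 1*16) = -305 + 103*(13 - 16) = -305 + 103*(-3) = -305 - 309 = -614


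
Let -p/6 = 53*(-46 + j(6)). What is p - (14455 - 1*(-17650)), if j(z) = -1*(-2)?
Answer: -18113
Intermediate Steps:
j(z) = 2
p = 13992 (p = -318*(-46 + 2) = -318*(-44) = -6*(-2332) = 13992)
p - (14455 - 1*(-17650)) = 13992 - (14455 - 1*(-17650)) = 13992 - (14455 + 17650) = 13992 - 1*32105 = 13992 - 32105 = -18113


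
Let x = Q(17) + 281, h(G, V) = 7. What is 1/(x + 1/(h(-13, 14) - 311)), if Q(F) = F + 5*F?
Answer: 304/116431 ≈ 0.0026110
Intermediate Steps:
Q(F) = 6*F
x = 383 (x = 6*17 + 281 = 102 + 281 = 383)
1/(x + 1/(h(-13, 14) - 311)) = 1/(383 + 1/(7 - 311)) = 1/(383 + 1/(-304)) = 1/(383 - 1/304) = 1/(116431/304) = 304/116431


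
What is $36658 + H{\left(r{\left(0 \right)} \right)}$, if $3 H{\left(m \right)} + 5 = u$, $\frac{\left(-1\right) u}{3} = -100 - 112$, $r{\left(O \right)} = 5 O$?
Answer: $\frac{110605}{3} \approx 36868.0$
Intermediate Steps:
$u = 636$ ($u = - 3 \left(-100 - 112\right) = \left(-3\right) \left(-212\right) = 636$)
$H{\left(m \right)} = \frac{631}{3}$ ($H{\left(m \right)} = - \frac{5}{3} + \frac{1}{3} \cdot 636 = - \frac{5}{3} + 212 = \frac{631}{3}$)
$36658 + H{\left(r{\left(0 \right)} \right)} = 36658 + \frac{631}{3} = \frac{110605}{3}$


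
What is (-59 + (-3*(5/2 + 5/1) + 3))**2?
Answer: 24649/4 ≈ 6162.3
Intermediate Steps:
(-59 + (-3*(5/2 + 5/1) + 3))**2 = (-59 + (-3*(5*(1/2) + 5*1) + 3))**2 = (-59 + (-3*(5/2 + 5) + 3))**2 = (-59 + (-3*15/2 + 3))**2 = (-59 + (-45/2 + 3))**2 = (-59 - 39/2)**2 = (-157/2)**2 = 24649/4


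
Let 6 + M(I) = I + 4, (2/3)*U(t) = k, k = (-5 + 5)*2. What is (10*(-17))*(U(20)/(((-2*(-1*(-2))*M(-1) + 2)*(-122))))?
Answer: 0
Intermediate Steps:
k = 0 (k = 0*2 = 0)
U(t) = 0 (U(t) = (3/2)*0 = 0)
M(I) = -2 + I (M(I) = -6 + (I + 4) = -6 + (4 + I) = -2 + I)
(10*(-17))*(U(20)/(((-2*(-1*(-2))*M(-1) + 2)*(-122)))) = (10*(-17))*(0/(((-2*(-1*(-2))*(-2 - 1) + 2)*(-122)))) = -0/((-4*(-3) + 2)*(-122)) = -0/((-2*(-6) + 2)*(-122)) = -0/((12 + 2)*(-122)) = -0/(14*(-122)) = -0/(-1708) = -0*(-1)/1708 = -170*0 = 0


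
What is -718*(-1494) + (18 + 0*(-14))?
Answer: 1072710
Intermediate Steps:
-718*(-1494) + (18 + 0*(-14)) = 1072692 + (18 + 0) = 1072692 + 18 = 1072710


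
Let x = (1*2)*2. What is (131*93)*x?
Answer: 48732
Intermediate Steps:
x = 4 (x = 2*2 = 4)
(131*93)*x = (131*93)*4 = 12183*4 = 48732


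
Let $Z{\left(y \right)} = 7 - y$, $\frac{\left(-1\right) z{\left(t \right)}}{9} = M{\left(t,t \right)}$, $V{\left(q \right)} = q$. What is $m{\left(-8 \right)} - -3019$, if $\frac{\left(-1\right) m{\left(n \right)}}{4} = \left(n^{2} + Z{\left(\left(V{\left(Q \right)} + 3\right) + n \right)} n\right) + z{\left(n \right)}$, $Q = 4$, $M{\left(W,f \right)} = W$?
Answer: $2731$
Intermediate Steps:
$z{\left(t \right)} = - 9 t$
$m{\left(n \right)} = 36 n$ ($m{\left(n \right)} = - 4 \left(\left(n^{2} + \left(7 - \left(\left(4 + 3\right) + n\right)\right) n\right) - 9 n\right) = - 4 \left(\left(n^{2} + \left(7 - \left(7 + n\right)\right) n\right) - 9 n\right) = - 4 \left(\left(n^{2} + - n n\right) - 9 n\right) = - 4 \left(\left(n^{2} - n^{2}\right) - 9 n\right) = - 4 \left(0 - 9 n\right) = - 4 \left(- 9 n\right) = 36 n$)
$m{\left(-8 \right)} - -3019 = 36 \left(-8\right) - -3019 = -288 + 3019 = 2731$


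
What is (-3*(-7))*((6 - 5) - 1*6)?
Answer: -105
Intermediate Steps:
(-3*(-7))*((6 - 5) - 1*6) = 21*(1 - 6) = 21*(-5) = -105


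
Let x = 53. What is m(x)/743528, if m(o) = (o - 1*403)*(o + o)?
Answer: -9275/185882 ≈ -0.049897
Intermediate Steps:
m(o) = 2*o*(-403 + o) (m(o) = (o - 403)*(2*o) = (-403 + o)*(2*o) = 2*o*(-403 + o))
m(x)/743528 = (2*53*(-403 + 53))/743528 = (2*53*(-350))*(1/743528) = -37100*1/743528 = -9275/185882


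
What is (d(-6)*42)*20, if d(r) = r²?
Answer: 30240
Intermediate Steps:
(d(-6)*42)*20 = ((-6)²*42)*20 = (36*42)*20 = 1512*20 = 30240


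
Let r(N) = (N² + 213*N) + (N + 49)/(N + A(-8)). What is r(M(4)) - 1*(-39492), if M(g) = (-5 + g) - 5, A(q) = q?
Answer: 535457/14 ≈ 38247.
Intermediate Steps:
M(g) = -10 + g
r(N) = N² + 213*N + (49 + N)/(-8 + N) (r(N) = (N² + 213*N) + (N + 49)/(N - 8) = (N² + 213*N) + (49 + N)/(-8 + N) = N² + 213*N + (49 + N)/(-8 + N))
r(M(4)) - 1*(-39492) = (49 + (-10 + 4)³ - 1703*(-10 + 4) + 205*(-10 + 4)²)/(-8 + (-10 + 4)) - 1*(-39492) = (49 + (-6)³ - 1703*(-6) + 205*(-6)²)/(-8 - 6) + 39492 = (49 - 216 + 10218 + 205*36)/(-14) + 39492 = -(49 - 216 + 10218 + 7380)/14 + 39492 = -1/14*17431 + 39492 = -17431/14 + 39492 = 535457/14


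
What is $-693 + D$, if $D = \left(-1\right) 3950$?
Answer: $-4643$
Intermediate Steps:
$D = -3950$
$-693 + D = -693 - 3950 = -4643$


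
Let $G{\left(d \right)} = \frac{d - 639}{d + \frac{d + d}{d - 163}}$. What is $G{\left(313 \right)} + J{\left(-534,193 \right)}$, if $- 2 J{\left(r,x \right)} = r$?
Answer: $\frac{3163473}{11894} \approx 265.97$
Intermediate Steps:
$G{\left(d \right)} = \frac{-639 + d}{d + \frac{2 d}{-163 + d}}$
$J{\left(r,x \right)} = - \frac{r}{2}$
$G{\left(313 \right)} + J{\left(-534,193 \right)} = \frac{104157 + 313^{2} - 251026}{313 \left(-161 + 313\right)} - -267 = \frac{104157 + 97969 - 251026}{313 \cdot 152} + 267 = \frac{1}{313} \cdot \frac{1}{152} \left(-48900\right) + 267 = - \frac{12225}{11894} + 267 = \frac{3163473}{11894}$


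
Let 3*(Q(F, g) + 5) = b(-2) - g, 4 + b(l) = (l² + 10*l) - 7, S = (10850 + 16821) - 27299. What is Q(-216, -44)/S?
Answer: 1/558 ≈ 0.0017921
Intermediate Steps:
S = 372 (S = 27671 - 27299 = 372)
b(l) = -11 + l² + 10*l (b(l) = -4 + ((l² + 10*l) - 7) = -4 + (-7 + l² + 10*l) = -11 + l² + 10*l)
Q(F, g) = -14 - g/3 (Q(F, g) = -5 + ((-11 + (-2)² + 10*(-2)) - g)/3 = -5 + ((-11 + 4 - 20) - g)/3 = -5 + (-27 - g)/3 = -5 + (-9 - g/3) = -14 - g/3)
Q(-216, -44)/S = (-14 - ⅓*(-44))/372 = (-14 + 44/3)*(1/372) = (⅔)*(1/372) = 1/558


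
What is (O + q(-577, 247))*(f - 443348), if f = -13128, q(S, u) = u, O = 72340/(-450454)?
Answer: -25377737115924/225227 ≈ -1.1268e+8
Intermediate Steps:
O = -36170/225227 (O = 72340*(-1/450454) = -36170/225227 ≈ -0.16059)
(O + q(-577, 247))*(f - 443348) = (-36170/225227 + 247)*(-13128 - 443348) = (55594899/225227)*(-456476) = -25377737115924/225227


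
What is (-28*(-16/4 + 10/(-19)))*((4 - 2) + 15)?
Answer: 40936/19 ≈ 2154.5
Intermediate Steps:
(-28*(-16/4 + 10/(-19)))*((4 - 2) + 15) = (-28*(-16*¼ + 10*(-1/19)))*(2 + 15) = -28*(-4 - 10/19)*17 = -28*(-86/19)*17 = (2408/19)*17 = 40936/19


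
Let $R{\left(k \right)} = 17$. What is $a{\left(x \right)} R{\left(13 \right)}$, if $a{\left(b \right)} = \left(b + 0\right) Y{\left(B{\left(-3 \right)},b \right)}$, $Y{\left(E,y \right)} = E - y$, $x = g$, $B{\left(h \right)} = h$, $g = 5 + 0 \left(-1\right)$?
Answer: $-680$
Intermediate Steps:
$g = 5$ ($g = 5 + 0 = 5$)
$x = 5$
$a{\left(b \right)} = b \left(-3 - b\right)$ ($a{\left(b \right)} = \left(b + 0\right) \left(-3 - b\right) = b \left(-3 - b\right)$)
$a{\left(x \right)} R{\left(13 \right)} = \left(-1\right) 5 \left(3 + 5\right) 17 = \left(-1\right) 5 \cdot 8 \cdot 17 = \left(-40\right) 17 = -680$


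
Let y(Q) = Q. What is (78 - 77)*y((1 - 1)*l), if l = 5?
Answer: 0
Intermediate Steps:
(78 - 77)*y((1 - 1)*l) = (78 - 77)*((1 - 1)*5) = 1*(0*5) = 1*0 = 0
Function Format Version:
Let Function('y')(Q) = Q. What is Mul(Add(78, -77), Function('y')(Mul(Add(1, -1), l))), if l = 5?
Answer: 0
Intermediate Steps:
Mul(Add(78, -77), Function('y')(Mul(Add(1, -1), l))) = Mul(Add(78, -77), Mul(Add(1, -1), 5)) = Mul(1, Mul(0, 5)) = Mul(1, 0) = 0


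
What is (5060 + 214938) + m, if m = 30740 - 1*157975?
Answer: 92763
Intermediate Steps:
m = -127235 (m = 30740 - 157975 = -127235)
(5060 + 214938) + m = (5060 + 214938) - 127235 = 219998 - 127235 = 92763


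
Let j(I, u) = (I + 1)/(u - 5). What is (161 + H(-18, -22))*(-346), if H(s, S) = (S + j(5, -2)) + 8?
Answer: -353958/7 ≈ -50565.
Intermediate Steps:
j(I, u) = (1 + I)/(-5 + u)
H(s, S) = 50/7 + S (H(s, S) = (S + (1 + 5)/(-5 - 2)) + 8 = (S + 6/(-7)) + 8 = (S - ⅐*6) + 8 = (S - 6/7) + 8 = (-6/7 + S) + 8 = 50/7 + S)
(161 + H(-18, -22))*(-346) = (161 + (50/7 - 22))*(-346) = (161 - 104/7)*(-346) = (1023/7)*(-346) = -353958/7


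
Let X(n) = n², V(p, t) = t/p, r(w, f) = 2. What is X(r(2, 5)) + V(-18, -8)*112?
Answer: 484/9 ≈ 53.778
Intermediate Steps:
X(r(2, 5)) + V(-18, -8)*112 = 2² - 8/(-18)*112 = 4 - 8*(-1/18)*112 = 4 + (4/9)*112 = 4 + 448/9 = 484/9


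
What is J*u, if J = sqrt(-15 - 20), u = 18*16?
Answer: 288*I*sqrt(35) ≈ 1703.8*I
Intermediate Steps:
u = 288
J = I*sqrt(35) (J = sqrt(-35) = I*sqrt(35) ≈ 5.9161*I)
J*u = (I*sqrt(35))*288 = 288*I*sqrt(35)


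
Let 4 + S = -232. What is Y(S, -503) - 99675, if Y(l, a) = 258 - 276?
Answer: -99693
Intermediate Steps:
S = -236 (S = -4 - 232 = -236)
Y(l, a) = -18
Y(S, -503) - 99675 = -18 - 99675 = -99693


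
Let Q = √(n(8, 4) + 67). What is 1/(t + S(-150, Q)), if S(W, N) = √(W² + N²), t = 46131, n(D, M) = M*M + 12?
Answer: 46131/2128046566 - √22595/2128046566 ≈ 2.1607e-5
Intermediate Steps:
n(D, M) = 12 + M² (n(D, M) = M² + 12 = 12 + M²)
Q = √95 (Q = √((12 + 4²) + 67) = √((12 + 16) + 67) = √(28 + 67) = √95 ≈ 9.7468)
S(W, N) = √(N² + W²)
1/(t + S(-150, Q)) = 1/(46131 + √((√95)² + (-150)²)) = 1/(46131 + √(95 + 22500)) = 1/(46131 + √22595)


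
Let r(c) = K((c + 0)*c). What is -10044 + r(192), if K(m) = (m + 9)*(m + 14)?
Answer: 1359792450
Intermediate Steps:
K(m) = (9 + m)*(14 + m)
r(c) = 126 + c⁴ + 23*c² (r(c) = 126 + ((c + 0)*c)² + 23*((c + 0)*c) = 126 + (c*c)² + 23*(c*c) = 126 + (c²)² + 23*c² = 126 + c⁴ + 23*c²)
-10044 + r(192) = -10044 + (126 + 192⁴ + 23*192²) = -10044 + (126 + 1358954496 + 23*36864) = -10044 + (126 + 1358954496 + 847872) = -10044 + 1359802494 = 1359792450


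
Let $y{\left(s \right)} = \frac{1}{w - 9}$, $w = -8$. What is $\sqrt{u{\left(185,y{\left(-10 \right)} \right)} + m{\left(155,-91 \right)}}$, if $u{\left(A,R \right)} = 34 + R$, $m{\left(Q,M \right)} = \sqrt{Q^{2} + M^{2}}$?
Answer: $\frac{\sqrt{9809 + 289 \sqrt{32306}}}{17} \approx 14.618$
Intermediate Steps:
$m{\left(Q,M \right)} = \sqrt{M^{2} + Q^{2}}$
$y{\left(s \right)} = - \frac{1}{17}$ ($y{\left(s \right)} = \frac{1}{-8 - 9} = \frac{1}{-17} = - \frac{1}{17}$)
$\sqrt{u{\left(185,y{\left(-10 \right)} \right)} + m{\left(155,-91 \right)}} = \sqrt{\left(34 - \frac{1}{17}\right) + \sqrt{\left(-91\right)^{2} + 155^{2}}} = \sqrt{\frac{577}{17} + \sqrt{8281 + 24025}} = \sqrt{\frac{577}{17} + \sqrt{32306}}$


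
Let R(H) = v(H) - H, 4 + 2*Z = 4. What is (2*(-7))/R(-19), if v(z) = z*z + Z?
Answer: -7/190 ≈ -0.036842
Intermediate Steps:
Z = 0 (Z = -2 + (½)*4 = -2 + 2 = 0)
v(z) = z² (v(z) = z*z + 0 = z² + 0 = z²)
R(H) = H² - H
(2*(-7))/R(-19) = (2*(-7))/((-19*(-1 - 19))) = -14/((-19*(-20))) = -14/380 = -14*1/380 = -7/190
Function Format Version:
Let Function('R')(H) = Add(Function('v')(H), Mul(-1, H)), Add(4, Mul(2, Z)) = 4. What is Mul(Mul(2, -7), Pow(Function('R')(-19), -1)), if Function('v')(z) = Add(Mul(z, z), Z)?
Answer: Rational(-7, 190) ≈ -0.036842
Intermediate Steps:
Z = 0 (Z = Add(-2, Mul(Rational(1, 2), 4)) = Add(-2, 2) = 0)
Function('v')(z) = Pow(z, 2) (Function('v')(z) = Add(Mul(z, z), 0) = Add(Pow(z, 2), 0) = Pow(z, 2))
Function('R')(H) = Add(Pow(H, 2), Mul(-1, H))
Mul(Mul(2, -7), Pow(Function('R')(-19), -1)) = Mul(Mul(2, -7), Pow(Mul(-19, Add(-1, -19)), -1)) = Mul(-14, Pow(Mul(-19, -20), -1)) = Mul(-14, Pow(380, -1)) = Mul(-14, Rational(1, 380)) = Rational(-7, 190)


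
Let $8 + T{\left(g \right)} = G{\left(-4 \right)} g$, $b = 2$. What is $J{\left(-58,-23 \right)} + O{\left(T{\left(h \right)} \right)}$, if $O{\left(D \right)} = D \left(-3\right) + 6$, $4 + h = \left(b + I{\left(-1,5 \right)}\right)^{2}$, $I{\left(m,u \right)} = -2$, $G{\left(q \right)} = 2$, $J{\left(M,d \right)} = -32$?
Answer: $22$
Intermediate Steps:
$h = -4$ ($h = -4 + \left(2 - 2\right)^{2} = -4 + 0^{2} = -4 + 0 = -4$)
$T{\left(g \right)} = -8 + 2 g$
$O{\left(D \right)} = 6 - 3 D$ ($O{\left(D \right)} = - 3 D + 6 = 6 - 3 D$)
$J{\left(-58,-23 \right)} + O{\left(T{\left(h \right)} \right)} = -32 - \left(-6 + 3 \left(-8 + 2 \left(-4\right)\right)\right) = -32 - \left(-6 + 3 \left(-8 - 8\right)\right) = -32 + \left(6 - -48\right) = -32 + \left(6 + 48\right) = -32 + 54 = 22$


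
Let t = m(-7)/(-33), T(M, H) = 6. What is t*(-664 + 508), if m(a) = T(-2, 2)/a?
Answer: -312/77 ≈ -4.0519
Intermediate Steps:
m(a) = 6/a
t = 2/77 (t = (6/(-7))/(-33) = (6*(-⅐))*(-1/33) = -6/7*(-1/33) = 2/77 ≈ 0.025974)
t*(-664 + 508) = 2*(-664 + 508)/77 = (2/77)*(-156) = -312/77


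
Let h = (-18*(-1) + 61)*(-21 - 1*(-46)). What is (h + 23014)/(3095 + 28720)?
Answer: 24989/31815 ≈ 0.78545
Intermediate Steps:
h = 1975 (h = (18 + 61)*(-21 + 46) = 79*25 = 1975)
(h + 23014)/(3095 + 28720) = (1975 + 23014)/(3095 + 28720) = 24989/31815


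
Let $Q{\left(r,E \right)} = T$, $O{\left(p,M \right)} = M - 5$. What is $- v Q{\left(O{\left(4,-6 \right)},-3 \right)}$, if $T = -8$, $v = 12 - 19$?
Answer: $-56$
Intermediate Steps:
$v = -7$ ($v = 12 - 19 = -7$)
$O{\left(p,M \right)} = -5 + M$
$Q{\left(r,E \right)} = -8$
$- v Q{\left(O{\left(4,-6 \right)},-3 \right)} = \left(-1\right) \left(-7\right) \left(-8\right) = 7 \left(-8\right) = -56$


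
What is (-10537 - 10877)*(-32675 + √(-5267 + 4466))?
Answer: 699702450 - 64242*I*√89 ≈ 6.997e+8 - 6.0606e+5*I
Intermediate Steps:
(-10537 - 10877)*(-32675 + √(-5267 + 4466)) = -21414*(-32675 + √(-801)) = -21414*(-32675 + 3*I*√89) = 699702450 - 64242*I*√89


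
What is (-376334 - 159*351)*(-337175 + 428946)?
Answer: -39658195253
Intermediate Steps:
(-376334 - 159*351)*(-337175 + 428946) = (-376334 - 55809)*91771 = -432143*91771 = -39658195253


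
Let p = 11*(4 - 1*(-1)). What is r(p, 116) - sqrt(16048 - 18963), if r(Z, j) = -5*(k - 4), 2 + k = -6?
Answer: 60 - I*sqrt(2915) ≈ 60.0 - 53.991*I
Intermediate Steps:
k = -8 (k = -2 - 6 = -8)
p = 55 (p = 11*(4 + 1) = 11*5 = 55)
r(Z, j) = 60 (r(Z, j) = -5*(-8 - 4) = -5*(-12) = 60)
r(p, 116) - sqrt(16048 - 18963) = 60 - sqrt(16048 - 18963) = 60 - sqrt(-2915) = 60 - I*sqrt(2915)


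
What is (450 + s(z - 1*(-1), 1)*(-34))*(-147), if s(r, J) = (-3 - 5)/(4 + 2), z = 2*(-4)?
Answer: -72814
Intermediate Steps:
z = -8
s(r, J) = -4/3 (s(r, J) = -8/6 = -8*⅙ = -4/3)
(450 + s(z - 1*(-1), 1)*(-34))*(-147) = (450 - 4/3*(-34))*(-147) = (450 + 136/3)*(-147) = (1486/3)*(-147) = -72814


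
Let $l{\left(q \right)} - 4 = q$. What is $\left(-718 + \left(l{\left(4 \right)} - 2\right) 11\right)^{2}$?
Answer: $425104$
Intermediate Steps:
$l{\left(q \right)} = 4 + q$
$\left(-718 + \left(l{\left(4 \right)} - 2\right) 11\right)^{2} = \left(-718 + \left(\left(4 + 4\right) - 2\right) 11\right)^{2} = \left(-718 + \left(8 - 2\right) 11\right)^{2} = \left(-718 + 6 \cdot 11\right)^{2} = \left(-718 + 66\right)^{2} = \left(-652\right)^{2} = 425104$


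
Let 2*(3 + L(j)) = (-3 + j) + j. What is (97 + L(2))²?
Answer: 35721/4 ≈ 8930.3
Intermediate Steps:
L(j) = -9/2 + j (L(j) = -3 + ((-3 + j) + j)/2 = -3 + (-3 + 2*j)/2 = -3 + (-3/2 + j) = -9/2 + j)
(97 + L(2))² = (97 + (-9/2 + 2))² = (97 - 5/2)² = (189/2)² = 35721/4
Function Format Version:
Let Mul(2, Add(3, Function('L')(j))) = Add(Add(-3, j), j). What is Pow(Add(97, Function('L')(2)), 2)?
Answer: Rational(35721, 4) ≈ 8930.3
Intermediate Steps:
Function('L')(j) = Add(Rational(-9, 2), j) (Function('L')(j) = Add(-3, Mul(Rational(1, 2), Add(Add(-3, j), j))) = Add(-3, Mul(Rational(1, 2), Add(-3, Mul(2, j)))) = Add(-3, Add(Rational(-3, 2), j)) = Add(Rational(-9, 2), j))
Pow(Add(97, Function('L')(2)), 2) = Pow(Add(97, Add(Rational(-9, 2), 2)), 2) = Pow(Add(97, Rational(-5, 2)), 2) = Pow(Rational(189, 2), 2) = Rational(35721, 4)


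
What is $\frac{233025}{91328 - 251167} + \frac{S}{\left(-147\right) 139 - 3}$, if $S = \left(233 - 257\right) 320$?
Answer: $- \frac{294544615}{272205817} \approx -1.0821$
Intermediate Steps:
$S = -7680$ ($S = \left(-24\right) 320 = -7680$)
$\frac{233025}{91328 - 251167} + \frac{S}{\left(-147\right) 139 - 3} = \frac{233025}{91328 - 251167} - \frac{7680}{\left(-147\right) 139 - 3} = \frac{233025}{-159839} - \frac{7680}{-20433 - 3} = 233025 \left(- \frac{1}{159839}\right) - \frac{7680}{-20436} = - \frac{233025}{159839} - - \frac{640}{1703} = - \frac{233025}{159839} + \frac{640}{1703} = - \frac{294544615}{272205817}$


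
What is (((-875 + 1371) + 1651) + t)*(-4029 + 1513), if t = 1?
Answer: -5404368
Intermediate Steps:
(((-875 + 1371) + 1651) + t)*(-4029 + 1513) = (((-875 + 1371) + 1651) + 1)*(-4029 + 1513) = ((496 + 1651) + 1)*(-2516) = (2147 + 1)*(-2516) = 2148*(-2516) = -5404368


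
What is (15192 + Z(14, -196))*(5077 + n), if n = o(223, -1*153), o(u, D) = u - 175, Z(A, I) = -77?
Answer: 77464375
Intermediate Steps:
o(u, D) = -175 + u
n = 48 (n = -175 + 223 = 48)
(15192 + Z(14, -196))*(5077 + n) = (15192 - 77)*(5077 + 48) = 15115*5125 = 77464375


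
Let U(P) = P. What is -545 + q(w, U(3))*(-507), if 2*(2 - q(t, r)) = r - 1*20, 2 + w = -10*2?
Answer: -11737/2 ≈ -5868.5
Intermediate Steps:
w = -22 (w = -2 - 10*2 = -2 - 20 = -22)
q(t, r) = 12 - r/2 (q(t, r) = 2 - (r - 1*20)/2 = 2 - (r - 20)/2 = 2 - (-20 + r)/2 = 2 + (10 - r/2) = 12 - r/2)
-545 + q(w, U(3))*(-507) = -545 + (12 - ½*3)*(-507) = -545 + (12 - 3/2)*(-507) = -545 + (21/2)*(-507) = -545 - 10647/2 = -11737/2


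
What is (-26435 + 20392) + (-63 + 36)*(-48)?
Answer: -4747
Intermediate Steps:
(-26435 + 20392) + (-63 + 36)*(-48) = -6043 - 27*(-48) = -6043 + 1296 = -4747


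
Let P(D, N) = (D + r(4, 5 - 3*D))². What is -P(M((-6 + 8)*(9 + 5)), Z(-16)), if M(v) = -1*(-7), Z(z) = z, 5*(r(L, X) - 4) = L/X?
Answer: -47961/400 ≈ -119.90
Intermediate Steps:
r(L, X) = 4 + L/(5*X) (r(L, X) = 4 + (L/X)/5 = 4 + L/(5*X))
M(v) = 7
P(D, N) = (4 + D + 4/(5*(5 - 3*D)))² (P(D, N) = (D + (4 + (⅕)*4/(5 - 3*D)))² = (D + (4 + 4/(5*(5 - 3*D))))² = (4 + D + 4/(5*(5 - 3*D)))²)
-P(M((-6 + 8)*(9 + 5)), Z(-16)) = -(4 + 7 - 4/(5*(-5 + 3*7)))² = -(4 + 7 - 4/(5*(-5 + 21)))² = -(4 + 7 - ⅘/16)² = -(4 + 7 - ⅘*1/16)² = -(4 + 7 - 1/20)² = -(219/20)² = -1*47961/400 = -47961/400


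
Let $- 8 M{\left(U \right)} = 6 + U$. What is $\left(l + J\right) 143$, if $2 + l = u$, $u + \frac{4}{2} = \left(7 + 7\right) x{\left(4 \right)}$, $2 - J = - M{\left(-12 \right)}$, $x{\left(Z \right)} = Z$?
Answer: $\frac{31317}{4} \approx 7829.3$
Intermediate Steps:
$M{\left(U \right)} = - \frac{3}{4} - \frac{U}{8}$ ($M{\left(U \right)} = - \frac{6 + U}{8} = - \frac{3}{4} - \frac{U}{8}$)
$J = \frac{11}{4}$ ($J = 2 - - (- \frac{3}{4} - - \frac{3}{2}) = 2 - - (- \frac{3}{4} + \frac{3}{2}) = 2 - \left(-1\right) \frac{3}{4} = 2 - - \frac{3}{4} = 2 + \frac{3}{4} = \frac{11}{4} \approx 2.75$)
$u = 54$ ($u = -2 + \left(7 + 7\right) 4 = -2 + 14 \cdot 4 = -2 + 56 = 54$)
$l = 52$ ($l = -2 + 54 = 52$)
$\left(l + J\right) 143 = \left(52 + \frac{11}{4}\right) 143 = \frac{219}{4} \cdot 143 = \frac{31317}{4}$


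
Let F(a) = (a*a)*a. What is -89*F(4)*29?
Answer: -165184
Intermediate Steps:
F(a) = a**3 (F(a) = a**2*a = a**3)
-89*F(4)*29 = -89*4**3*29 = -89*64*29 = -5696*29 = -165184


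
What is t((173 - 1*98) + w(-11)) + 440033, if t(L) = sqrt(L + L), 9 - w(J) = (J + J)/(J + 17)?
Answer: 440033 + sqrt(1578)/3 ≈ 4.4005e+5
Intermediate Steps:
w(J) = 9 - 2*J/(17 + J) (w(J) = 9 - (J + J)/(J + 17) = 9 - 2*J/(17 + J))
t(L) = sqrt(2)*sqrt(L) (t(L) = sqrt(2*L) = sqrt(2)*sqrt(L))
t((173 - 1*98) + w(-11)) + 440033 = sqrt(2)*sqrt((173 - 1*98) + (153 + 7*(-11))/(17 - 11)) + 440033 = sqrt(2)*sqrt((173 - 98) + (153 - 77)/6) + 440033 = sqrt(2)*sqrt(75 + (1/6)*76) + 440033 = sqrt(2)*sqrt(75 + 38/3) + 440033 = sqrt(2)*sqrt(263/3) + 440033 = sqrt(2)*(sqrt(789)/3) + 440033 = sqrt(1578)/3 + 440033 = 440033 + sqrt(1578)/3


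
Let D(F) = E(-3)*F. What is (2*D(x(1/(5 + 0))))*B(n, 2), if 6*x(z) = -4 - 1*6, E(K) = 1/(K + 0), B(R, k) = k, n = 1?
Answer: 20/9 ≈ 2.2222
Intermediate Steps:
E(K) = 1/K
x(z) = -5/3 (x(z) = (-4 - 1*6)/6 = (-4 - 6)/6 = (⅙)*(-10) = -5/3)
D(F) = -F/3 (D(F) = F/(-3) = -F/3)
(2*D(x(1/(5 + 0))))*B(n, 2) = (2*(-⅓*(-5/3)))*2 = (2*(5/9))*2 = (10/9)*2 = 20/9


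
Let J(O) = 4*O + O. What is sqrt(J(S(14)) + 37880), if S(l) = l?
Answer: 5*sqrt(1518) ≈ 194.81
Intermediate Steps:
J(O) = 5*O
sqrt(J(S(14)) + 37880) = sqrt(5*14 + 37880) = sqrt(70 + 37880) = sqrt(37950) = 5*sqrt(1518)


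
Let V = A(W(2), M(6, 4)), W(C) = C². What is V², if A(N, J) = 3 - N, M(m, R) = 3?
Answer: 1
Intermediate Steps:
V = -1 (V = 3 - 1*2² = 3 - 1*4 = 3 - 4 = -1)
V² = (-1)² = 1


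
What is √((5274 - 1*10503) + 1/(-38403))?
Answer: 2*I*√214213307974/12801 ≈ 72.312*I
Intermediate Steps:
√((5274 - 1*10503) + 1/(-38403)) = √((5274 - 10503) - 1/38403) = √(-5229 - 1/38403) = √(-200809288/38403) = 2*I*√214213307974/12801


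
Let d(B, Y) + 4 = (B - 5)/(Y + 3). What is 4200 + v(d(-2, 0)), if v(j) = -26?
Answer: 4174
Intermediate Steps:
d(B, Y) = -4 + (-5 + B)/(3 + Y) (d(B, Y) = -4 + (B - 5)/(Y + 3) = -4 + (-5 + B)/(3 + Y))
4200 + v(d(-2, 0)) = 4200 - 26 = 4174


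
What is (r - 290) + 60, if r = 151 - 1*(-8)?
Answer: -71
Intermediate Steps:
r = 159 (r = 151 + 8 = 159)
(r - 290) + 60 = (159 - 290) + 60 = -131 + 60 = -71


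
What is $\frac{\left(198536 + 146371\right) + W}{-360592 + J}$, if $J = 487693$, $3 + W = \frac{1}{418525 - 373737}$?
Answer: $\frac{15447560353}{5692599588} \approx 2.7136$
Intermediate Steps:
$W = - \frac{134363}{44788}$ ($W = -3 + \frac{1}{418525 - 373737} = -3 + \frac{1}{44788} = - \frac{134363}{44788} \approx -3.0$)
$\frac{\left(198536 + 146371\right) + W}{-360592 + J} = \frac{\left(198536 + 146371\right) - \frac{134363}{44788}}{-360592 + 487693} = \frac{344907 - \frac{134363}{44788}}{127101} = \frac{15447560353}{44788} \cdot \frac{1}{127101} = \frac{15447560353}{5692599588}$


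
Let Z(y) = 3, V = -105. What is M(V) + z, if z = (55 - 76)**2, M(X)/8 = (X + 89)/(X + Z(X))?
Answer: 22555/51 ≈ 442.25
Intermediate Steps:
M(X) = 8*(89 + X)/(3 + X) (M(X) = 8*((X + 89)/(X + 3)) = 8*((89 + X)/(3 + X)) = 8*(89 + X)/(3 + X))
z = 441 (z = (-21)**2 = 441)
M(V) + z = 8*(89 - 105)/(3 - 105) + 441 = 8*(-16)/(-102) + 441 = 8*(-1/102)*(-16) + 441 = 64/51 + 441 = 22555/51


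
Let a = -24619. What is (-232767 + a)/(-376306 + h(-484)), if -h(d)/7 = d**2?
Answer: 128693/1008049 ≈ 0.12767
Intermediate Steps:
h(d) = -7*d**2
(-232767 + a)/(-376306 + h(-484)) = (-232767 - 24619)/(-376306 - 7*(-484)**2) = -257386/(-376306 - 7*234256) = -257386/(-376306 - 1639792) = -257386/(-2016098) = -257386*(-1/2016098) = 128693/1008049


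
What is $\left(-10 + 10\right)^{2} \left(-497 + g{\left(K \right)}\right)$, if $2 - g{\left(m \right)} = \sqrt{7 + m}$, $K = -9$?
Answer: $0$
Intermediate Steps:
$g{\left(m \right)} = 2 - \sqrt{7 + m}$
$\left(-10 + 10\right)^{2} \left(-497 + g{\left(K \right)}\right) = \left(-10 + 10\right)^{2} \left(-497 + \left(2 - \sqrt{7 - 9}\right)\right) = 0^{2} \left(-497 + \left(2 - \sqrt{-2}\right)\right) = 0 \left(-497 + \left(2 - i \sqrt{2}\right)\right) = 0 \left(-495 - i \sqrt{2}\right) = 0$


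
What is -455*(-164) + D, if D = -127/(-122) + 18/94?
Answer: 427878147/5734 ≈ 74621.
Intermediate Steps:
D = 7067/5734 (D = -127*(-1/122) + 18*(1/94) = 127/122 + 9/47 = 7067/5734 ≈ 1.2325)
-455*(-164) + D = -455*(-164) + 7067/5734 = 74620 + 7067/5734 = 427878147/5734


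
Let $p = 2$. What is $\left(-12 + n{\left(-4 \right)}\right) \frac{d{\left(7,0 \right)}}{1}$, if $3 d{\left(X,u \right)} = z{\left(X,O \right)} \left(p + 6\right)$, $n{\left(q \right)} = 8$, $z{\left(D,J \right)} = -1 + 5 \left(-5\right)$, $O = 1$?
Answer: $\frac{832}{3} \approx 277.33$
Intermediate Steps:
$z{\left(D,J \right)} = -26$ ($z{\left(D,J \right)} = -1 - 25 = -26$)
$d{\left(X,u \right)} = - \frac{208}{3}$ ($d{\left(X,u \right)} = \frac{\left(-26\right) \left(2 + 6\right)}{3} = \frac{\left(-26\right) 8}{3} = \frac{1}{3} \left(-208\right) = - \frac{208}{3}$)
$\left(-12 + n{\left(-4 \right)}\right) \frac{d{\left(7,0 \right)}}{1} = \left(-12 + 8\right) \left(- \frac{208}{3 \cdot 1}\right) = - 4 \left(\left(- \frac{208}{3}\right) 1\right) = \left(-4\right) \left(- \frac{208}{3}\right) = \frac{832}{3}$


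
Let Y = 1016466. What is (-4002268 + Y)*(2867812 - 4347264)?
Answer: 4417350740504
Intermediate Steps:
(-4002268 + Y)*(2867812 - 4347264) = (-4002268 + 1016466)*(2867812 - 4347264) = -2985802*(-1479452) = 4417350740504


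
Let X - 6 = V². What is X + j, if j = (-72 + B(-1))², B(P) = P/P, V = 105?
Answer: 16072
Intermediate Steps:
B(P) = 1
j = 5041 (j = (-72 + 1)² = (-71)² = 5041)
X = 11031 (X = 6 + 105² = 6 + 11025 = 11031)
X + j = 11031 + 5041 = 16072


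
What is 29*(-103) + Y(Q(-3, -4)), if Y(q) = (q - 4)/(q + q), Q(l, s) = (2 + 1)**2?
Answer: -53761/18 ≈ -2986.7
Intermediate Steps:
Q(l, s) = 9 (Q(l, s) = 3**2 = 9)
Y(q) = (-4 + q)/(2*q) (Y(q) = (-4 + q)/((2*q)) = (-4 + q)*(1/(2*q)) = (-4 + q)/(2*q))
29*(-103) + Y(Q(-3, -4)) = 29*(-103) + (1/2)*(-4 + 9)/9 = -2987 + (1/2)*(1/9)*5 = -2987 + 5/18 = -53761/18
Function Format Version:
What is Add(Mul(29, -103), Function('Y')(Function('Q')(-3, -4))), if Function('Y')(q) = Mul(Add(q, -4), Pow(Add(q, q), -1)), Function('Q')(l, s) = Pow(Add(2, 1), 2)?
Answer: Rational(-53761, 18) ≈ -2986.7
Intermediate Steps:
Function('Q')(l, s) = 9 (Function('Q')(l, s) = Pow(3, 2) = 9)
Function('Y')(q) = Mul(Rational(1, 2), Pow(q, -1), Add(-4, q)) (Function('Y')(q) = Mul(Add(-4, q), Pow(Mul(2, q), -1)) = Mul(Add(-4, q), Mul(Rational(1, 2), Pow(q, -1))) = Mul(Rational(1, 2), Pow(q, -1), Add(-4, q)))
Add(Mul(29, -103), Function('Y')(Function('Q')(-3, -4))) = Add(Mul(29, -103), Mul(Rational(1, 2), Pow(9, -1), Add(-4, 9))) = Add(-2987, Mul(Rational(1, 2), Rational(1, 9), 5)) = Add(-2987, Rational(5, 18)) = Rational(-53761, 18)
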